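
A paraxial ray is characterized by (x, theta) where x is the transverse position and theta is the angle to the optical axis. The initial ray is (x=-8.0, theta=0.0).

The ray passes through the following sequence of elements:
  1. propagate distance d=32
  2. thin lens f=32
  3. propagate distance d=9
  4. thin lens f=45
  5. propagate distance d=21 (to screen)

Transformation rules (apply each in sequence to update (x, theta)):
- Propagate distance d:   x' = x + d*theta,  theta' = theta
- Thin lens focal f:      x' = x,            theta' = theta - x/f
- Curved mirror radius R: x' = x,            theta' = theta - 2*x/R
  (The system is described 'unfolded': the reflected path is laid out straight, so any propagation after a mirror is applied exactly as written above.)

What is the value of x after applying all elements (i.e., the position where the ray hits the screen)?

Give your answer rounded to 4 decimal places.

Answer: 2.1833

Derivation:
Initial: x=-8.0000 theta=0.0000
After 1 (propagate distance d=32): x=-8.0000 theta=0.0000
After 2 (thin lens f=32): x=-8.0000 theta=0.2500
After 3 (propagate distance d=9): x=-5.7500 theta=0.2500
After 4 (thin lens f=45): x=-5.7500 theta=17/45 (≈0.3778)
After 5 (propagate distance d=21 (to screen)): x=131/60 (≈2.1833) theta=17/45 (≈0.3778)
Rounded to 4 decimal places: x = 2.1833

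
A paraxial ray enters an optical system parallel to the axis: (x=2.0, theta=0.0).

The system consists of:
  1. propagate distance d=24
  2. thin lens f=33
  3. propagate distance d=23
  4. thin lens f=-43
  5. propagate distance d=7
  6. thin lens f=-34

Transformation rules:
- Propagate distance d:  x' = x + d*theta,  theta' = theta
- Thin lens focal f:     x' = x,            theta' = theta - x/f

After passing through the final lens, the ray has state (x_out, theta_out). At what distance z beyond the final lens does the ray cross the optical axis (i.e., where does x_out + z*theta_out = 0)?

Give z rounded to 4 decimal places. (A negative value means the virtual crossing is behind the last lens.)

Initial: x=2.0000 theta=0.0000
After 1 (propagate distance d=24): x=2.0000 theta=0.0000
After 2 (thin lens f=33): x=2.0000 theta=-2/33 (≈-0.0606)
After 3 (propagate distance d=23): x=20/33 (≈0.6061) theta=-2/33 (≈-0.0606)
After 4 (thin lens f=-43): x=20/33 (≈0.6061) theta=-2/43 (≈-0.0465)
After 5 (propagate distance d=7): x=398/1419 (≈0.2805) theta=-2/43 (≈-0.0465)
After 6 (thin lens f=-34): x=398/1419 (≈0.2805) theta=-923/24123 (≈-0.0383)
z_focus = -x_out/theta_out = -(398/1419)/(-923/24123) = 6766/923 ≈ 7.3304
Rounded to 4 decimal places: z = 7.3304

Answer: 7.3304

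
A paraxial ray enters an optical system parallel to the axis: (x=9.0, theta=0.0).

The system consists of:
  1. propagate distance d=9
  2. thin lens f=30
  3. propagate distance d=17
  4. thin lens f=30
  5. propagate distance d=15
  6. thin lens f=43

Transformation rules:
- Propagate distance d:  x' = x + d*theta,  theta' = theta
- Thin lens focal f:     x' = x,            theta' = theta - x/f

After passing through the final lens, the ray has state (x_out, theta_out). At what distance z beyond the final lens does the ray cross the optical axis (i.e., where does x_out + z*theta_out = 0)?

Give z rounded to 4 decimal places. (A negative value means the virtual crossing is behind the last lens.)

Initial: x=9.0000 theta=0.0000
After 1 (propagate distance d=9): x=9.0000 theta=0.0000
After 2 (thin lens f=30): x=9.0000 theta=-0.3000
After 3 (propagate distance d=17): x=3.9000 theta=-0.3000
After 4 (thin lens f=30): x=3.9000 theta=-0.4300
After 5 (propagate distance d=15): x=-2.5500 theta=-0.4300
After 6 (thin lens f=43): x=-2.5500 theta=-797/2150 (≈-0.3707)
z_focus = -x_out/theta_out = -(-2.5500)/(-797/2150) = -10965/1594 ≈ -6.8789
Rounded to 4 decimal places: z = -6.8789

Answer: -6.8789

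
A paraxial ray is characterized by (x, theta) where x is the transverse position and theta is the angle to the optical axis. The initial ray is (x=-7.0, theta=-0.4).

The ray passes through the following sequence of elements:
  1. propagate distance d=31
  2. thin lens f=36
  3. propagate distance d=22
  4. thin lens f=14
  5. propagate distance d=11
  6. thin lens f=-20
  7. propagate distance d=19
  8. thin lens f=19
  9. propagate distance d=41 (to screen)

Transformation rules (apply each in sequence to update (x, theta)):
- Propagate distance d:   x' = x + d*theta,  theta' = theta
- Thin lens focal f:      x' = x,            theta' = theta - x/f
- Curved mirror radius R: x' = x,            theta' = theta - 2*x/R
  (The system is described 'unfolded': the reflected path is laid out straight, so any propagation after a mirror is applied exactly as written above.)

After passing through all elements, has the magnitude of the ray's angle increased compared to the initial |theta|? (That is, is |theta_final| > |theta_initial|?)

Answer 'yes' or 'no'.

Initial: x=-7.0000 theta=-0.4000
After 1 (propagate distance d=31): x=-19.4000 theta=-0.4000
After 2 (thin lens f=36): x=-19.4000 theta=5/36 (≈0.1389)
After 3 (propagate distance d=22): x=-1471/90 (≈-16.3444) theta=5/36 (≈0.1389)
After 4 (thin lens f=14): x=-1471/90 (≈-16.3444) theta=823/630 (≈1.3063)
After 5 (propagate distance d=11): x=-622/315 (≈-1.9746) theta=823/630 (≈1.3063)
After 6 (thin lens f=-20): x=-622/315 (≈-1.9746) theta=634/525 (≈1.2076)
After 7 (propagate distance d=19): x=33028/1575 (≈20.9702) theta=634/525 (≈1.2076)
After 8 (thin lens f=19): x=33028/1575 (≈20.9702) theta=622/5985 (≈0.1039)
After 9 (propagate distance d=41 (to screen)): x=755042/29925 (≈25.2311) theta=622/5985 (≈0.1039)
|theta_initial|=0.4000 |theta_final|=622/5985 (≈0.1039) -> not increased

Answer: no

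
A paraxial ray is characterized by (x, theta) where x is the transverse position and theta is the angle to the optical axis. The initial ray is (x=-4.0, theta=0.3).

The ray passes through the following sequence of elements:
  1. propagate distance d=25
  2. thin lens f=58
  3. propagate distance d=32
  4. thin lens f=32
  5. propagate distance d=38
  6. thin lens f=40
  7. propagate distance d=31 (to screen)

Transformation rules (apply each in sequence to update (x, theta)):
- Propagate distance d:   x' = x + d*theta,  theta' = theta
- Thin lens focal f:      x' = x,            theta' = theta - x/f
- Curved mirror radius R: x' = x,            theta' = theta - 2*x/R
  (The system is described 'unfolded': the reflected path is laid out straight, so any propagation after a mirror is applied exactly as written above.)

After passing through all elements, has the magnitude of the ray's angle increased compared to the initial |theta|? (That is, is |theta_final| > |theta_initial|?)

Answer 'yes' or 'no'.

Answer: no

Derivation:
Initial: x=-4.0000 theta=0.3000
After 1 (propagate distance d=25): x=3.5000 theta=0.3000
After 2 (thin lens f=58): x=3.5000 theta=139/580 (≈0.2397)
After 3 (propagate distance d=32): x=3239/290 (≈11.1690) theta=139/580 (≈0.2397)
After 4 (thin lens f=32): x=3239/290 (≈11.1690) theta=-7/64 (≈-0.1094)
After 5 (propagate distance d=38): x=32539/4640 (≈7.0127) theta=-7/64 (≈-0.1094)
After 6 (thin lens f=40): x=32539/4640 (≈7.0127) theta=-52839/185600 (≈-0.2847)
After 7 (propagate distance d=31 (to screen)): x=-336449/185600 (≈-1.8128) theta=-52839/185600 (≈-0.2847)
|theta_initial|=0.3000 |theta_final|=52839/185600 (≈0.2847) -> not increased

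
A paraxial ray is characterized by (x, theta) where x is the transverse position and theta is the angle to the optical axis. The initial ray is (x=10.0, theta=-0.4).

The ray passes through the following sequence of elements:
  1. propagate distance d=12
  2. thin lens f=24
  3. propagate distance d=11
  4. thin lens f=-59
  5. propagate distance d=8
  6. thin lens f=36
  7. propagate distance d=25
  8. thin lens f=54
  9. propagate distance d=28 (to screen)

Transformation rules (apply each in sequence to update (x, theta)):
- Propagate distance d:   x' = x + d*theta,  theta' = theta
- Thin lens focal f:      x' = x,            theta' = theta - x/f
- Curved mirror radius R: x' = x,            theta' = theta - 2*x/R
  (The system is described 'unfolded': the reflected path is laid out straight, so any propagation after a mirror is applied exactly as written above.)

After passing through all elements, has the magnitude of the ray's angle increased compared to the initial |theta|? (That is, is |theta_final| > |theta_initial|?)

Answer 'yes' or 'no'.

Answer: no

Derivation:
Initial: x=10.0000 theta=-0.4000
After 1 (propagate distance d=12): x=5.2000 theta=-0.4000
After 2 (thin lens f=24): x=5.2000 theta=-37/60 (≈-0.6167)
After 3 (propagate distance d=11): x=-19/12 (≈-1.5833) theta=-37/60 (≈-0.6167)
After 4 (thin lens f=-59): x=-19/12 (≈-1.5833) theta=-1139/1770 (≈-0.6435)
After 5 (propagate distance d=8): x=-7943/1180 (≈-6.7314) theta=-1139/1770 (≈-0.6435)
After 6 (thin lens f=36): x=-7943/1180 (≈-6.7314) theta=-19393/42480 (≈-0.4565)
After 7 (propagate distance d=25): x=-770773/42480 (≈-18.1444) theta=-19393/42480 (≈-0.4565)
After 8 (thin lens f=54): x=-770773/42480 (≈-18.1444) theta=-276449/2293920 (≈-0.1205)
After 9 (propagate distance d=28 (to screen)): x=-24681157/1146960 (≈-21.5188) theta=-276449/2293920 (≈-0.1205)
|theta_initial|=0.4000 |theta_final|=276449/2293920 (≈0.1205) -> not increased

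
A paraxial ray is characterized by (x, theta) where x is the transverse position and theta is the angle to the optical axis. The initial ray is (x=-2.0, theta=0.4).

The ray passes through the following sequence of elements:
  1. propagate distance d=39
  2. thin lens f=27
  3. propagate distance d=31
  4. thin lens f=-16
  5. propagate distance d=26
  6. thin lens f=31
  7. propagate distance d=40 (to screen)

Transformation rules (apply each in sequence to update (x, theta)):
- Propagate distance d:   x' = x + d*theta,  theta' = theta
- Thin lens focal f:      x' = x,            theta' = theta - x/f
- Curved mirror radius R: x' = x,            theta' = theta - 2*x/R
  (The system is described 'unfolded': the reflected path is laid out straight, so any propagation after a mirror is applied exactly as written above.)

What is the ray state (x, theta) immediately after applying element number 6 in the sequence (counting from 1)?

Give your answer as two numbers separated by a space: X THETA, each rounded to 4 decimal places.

Initial: x=-2.0000 theta=0.4000
After 1 (propagate distance d=39): x=13.6000 theta=0.4000
After 2 (thin lens f=27): x=13.6000 theta=-14/135 (≈-0.1037)
After 3 (propagate distance d=31): x=1402/135 (≈10.3852) theta=-14/135 (≈-0.1037)
After 4 (thin lens f=-16): x=1402/135 (≈10.3852) theta=589/1080 (≈0.5454)
After 5 (propagate distance d=26): x=2653/108 (≈24.5648) theta=589/1080 (≈0.5454)
After 6 (thin lens f=31): x=2653/108 (≈24.5648) theta=-919/3720 (≈-0.2470)
Rounded to 4 decimal places: x = 24.5648, theta = -0.2470

Answer: 24.5648 -0.2470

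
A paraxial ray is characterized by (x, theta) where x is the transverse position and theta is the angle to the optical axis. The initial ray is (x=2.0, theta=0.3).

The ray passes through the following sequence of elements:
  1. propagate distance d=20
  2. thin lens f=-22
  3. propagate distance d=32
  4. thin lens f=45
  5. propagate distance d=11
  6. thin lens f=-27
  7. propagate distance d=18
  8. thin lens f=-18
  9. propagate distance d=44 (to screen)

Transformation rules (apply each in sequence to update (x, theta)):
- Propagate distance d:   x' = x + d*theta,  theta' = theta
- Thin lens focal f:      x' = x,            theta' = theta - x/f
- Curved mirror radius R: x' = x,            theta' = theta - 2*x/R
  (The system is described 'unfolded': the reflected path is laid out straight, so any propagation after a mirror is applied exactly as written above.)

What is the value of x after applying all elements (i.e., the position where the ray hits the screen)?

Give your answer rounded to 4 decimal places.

Answer: 218.0905

Derivation:
Initial: x=2.0000 theta=0.3000
After 1 (propagate distance d=20): x=8.0000 theta=0.3000
After 2 (thin lens f=-22): x=8.0000 theta=73/110 (≈0.6636)
After 3 (propagate distance d=32): x=1608/55 (≈29.2364) theta=73/110 (≈0.6636)
After 4 (thin lens f=45): x=1608/55 (≈29.2364) theta=23/1650 (≈0.0139)
After 5 (propagate distance d=11): x=48493/1650 (≈29.3897) theta=23/1650 (≈0.0139)
After 6 (thin lens f=-27): x=48493/1650 (≈29.3897) theta=24557/22275 (≈1.1024)
After 7 (propagate distance d=18): x=243707/4950 (≈49.2337) theta=24557/22275 (≈1.1024)
After 8 (thin lens f=-18): x=243707/4950 (≈49.2337) theta=6217/1620 (≈3.8377)
After 9 (propagate distance d=44 (to screen)): x=9715933/44550 (≈218.0905) theta=6217/1620 (≈3.8377)
Rounded to 4 decimal places: x = 218.0905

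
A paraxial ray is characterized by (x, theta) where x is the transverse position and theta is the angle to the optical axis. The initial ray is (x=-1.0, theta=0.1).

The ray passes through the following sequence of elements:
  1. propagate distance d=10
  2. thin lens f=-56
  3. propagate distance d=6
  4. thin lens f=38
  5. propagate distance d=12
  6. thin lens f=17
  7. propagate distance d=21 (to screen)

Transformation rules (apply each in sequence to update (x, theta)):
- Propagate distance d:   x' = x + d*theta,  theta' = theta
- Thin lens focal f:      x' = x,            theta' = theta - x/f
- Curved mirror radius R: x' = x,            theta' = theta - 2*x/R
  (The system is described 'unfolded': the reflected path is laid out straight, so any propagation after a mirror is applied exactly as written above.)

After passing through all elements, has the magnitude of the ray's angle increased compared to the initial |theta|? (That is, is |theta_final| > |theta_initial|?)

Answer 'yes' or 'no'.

Answer: no

Derivation:
Initial: x=-1.0000 theta=0.1000
After 1 (propagate distance d=10): x=0.0000 theta=0.1000
After 2 (thin lens f=-56): x=0.0000 theta=0.1000
After 3 (propagate distance d=6): x=0.6000 theta=0.1000
After 4 (thin lens f=38): x=0.6000 theta=8/95 (≈0.0842)
After 5 (propagate distance d=12): x=153/95 (≈1.6105) theta=8/95 (≈0.0842)
After 6 (thin lens f=17): x=153/95 (≈1.6105) theta=-1/95 (≈-0.0105)
After 7 (propagate distance d=21 (to screen)): x=132/95 (≈1.3895) theta=-1/95 (≈-0.0105)
|theta_initial|=0.1000 |theta_final|=1/95 (≈0.0105) -> not increased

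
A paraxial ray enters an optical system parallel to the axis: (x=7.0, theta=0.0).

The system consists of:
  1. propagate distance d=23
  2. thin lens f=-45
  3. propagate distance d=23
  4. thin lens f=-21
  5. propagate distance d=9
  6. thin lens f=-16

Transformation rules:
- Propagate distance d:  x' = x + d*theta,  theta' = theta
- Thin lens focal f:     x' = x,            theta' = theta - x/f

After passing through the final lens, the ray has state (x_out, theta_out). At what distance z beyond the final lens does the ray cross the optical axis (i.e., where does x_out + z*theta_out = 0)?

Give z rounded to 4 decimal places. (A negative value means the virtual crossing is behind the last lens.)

Initial: x=7.0000 theta=0.0000
After 1 (propagate distance d=23): x=7.0000 theta=0.0000
After 2 (thin lens f=-45): x=7.0000 theta=7/45 (≈0.1556)
After 3 (propagate distance d=23): x=476/45 (≈10.5778) theta=7/45 (≈0.1556)
After 4 (thin lens f=-21): x=476/45 (≈10.5778) theta=89/135 (≈0.6593)
After 5 (propagate distance d=9): x=743/45 (≈16.5111) theta=89/135 (≈0.6593)
After 6 (thin lens f=-16): x=743/45 (≈16.5111) theta=3653/2160 (≈1.6912)
z_focus = -x_out/theta_out = -(743/45)/(3653/2160) = -35664/3653 ≈ -9.7629
Rounded to 4 decimal places: z = -9.7629

Answer: -9.7629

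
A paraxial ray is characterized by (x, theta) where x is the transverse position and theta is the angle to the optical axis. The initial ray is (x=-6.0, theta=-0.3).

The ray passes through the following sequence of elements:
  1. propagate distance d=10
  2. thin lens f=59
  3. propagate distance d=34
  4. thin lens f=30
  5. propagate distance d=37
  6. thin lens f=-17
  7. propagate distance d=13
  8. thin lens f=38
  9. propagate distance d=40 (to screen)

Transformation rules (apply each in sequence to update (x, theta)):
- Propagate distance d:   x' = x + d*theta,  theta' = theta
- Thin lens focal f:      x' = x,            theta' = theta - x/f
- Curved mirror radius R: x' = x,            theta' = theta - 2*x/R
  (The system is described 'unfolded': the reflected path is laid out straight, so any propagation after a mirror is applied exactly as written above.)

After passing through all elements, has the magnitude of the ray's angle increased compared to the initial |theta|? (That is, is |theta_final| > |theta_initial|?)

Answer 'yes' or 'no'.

Answer: no

Derivation:
Initial: x=-6.0000 theta=-0.3000
After 1 (propagate distance d=10): x=-9.0000 theta=-0.3000
After 2 (thin lens f=59): x=-9.0000 theta=-87/590 (≈-0.1475)
After 3 (propagate distance d=34): x=-4134/295 (≈-14.0136) theta=-87/590 (≈-0.1475)
After 4 (thin lens f=30): x=-4134/295 (≈-14.0136) theta=943/2950 (≈0.3197)
After 5 (propagate distance d=37): x=-6449/2950 (≈-2.1861) theta=943/2950 (≈0.3197)
After 6 (thin lens f=-17): x=-6449/2950 (≈-2.1861) theta=4791/25075 (≈0.1911)
After 7 (propagate distance d=13): x=14933/50150 (≈0.2978) theta=4791/25075 (≈0.1911)
After 8 (thin lens f=38): x=14933/50150 (≈0.2978) theta=349183/1905700 (≈0.1832)
After 9 (propagate distance d=40 (to screen)): x=7267387/952850 (≈7.6270) theta=349183/1905700 (≈0.1832)
|theta_initial|=0.3000 |theta_final|=349183/1905700 (≈0.1832) -> not increased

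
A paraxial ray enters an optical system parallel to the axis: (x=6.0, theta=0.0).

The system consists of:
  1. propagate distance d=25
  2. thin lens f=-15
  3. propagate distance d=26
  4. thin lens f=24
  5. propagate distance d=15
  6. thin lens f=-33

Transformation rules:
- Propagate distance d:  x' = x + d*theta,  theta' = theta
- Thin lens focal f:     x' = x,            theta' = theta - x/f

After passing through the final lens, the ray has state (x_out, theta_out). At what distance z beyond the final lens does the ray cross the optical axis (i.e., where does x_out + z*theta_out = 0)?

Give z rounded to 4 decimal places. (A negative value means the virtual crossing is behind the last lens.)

Initial: x=6.0000 theta=0.0000
After 1 (propagate distance d=25): x=6.0000 theta=0.0000
After 2 (thin lens f=-15): x=6.0000 theta=0.4000
After 3 (propagate distance d=26): x=16.4000 theta=0.4000
After 4 (thin lens f=24): x=16.4000 theta=-17/60 (≈-0.2833)
After 5 (propagate distance d=15): x=12.1500 theta=-17/60 (≈-0.2833)
After 6 (thin lens f=-33): x=12.1500 theta=14/165 (≈0.0848)
z_focus = -x_out/theta_out = -(12.1500)/(14/165) = -8019/56 ≈ -143.1964
Rounded to 4 decimal places: z = -143.1964

Answer: -143.1964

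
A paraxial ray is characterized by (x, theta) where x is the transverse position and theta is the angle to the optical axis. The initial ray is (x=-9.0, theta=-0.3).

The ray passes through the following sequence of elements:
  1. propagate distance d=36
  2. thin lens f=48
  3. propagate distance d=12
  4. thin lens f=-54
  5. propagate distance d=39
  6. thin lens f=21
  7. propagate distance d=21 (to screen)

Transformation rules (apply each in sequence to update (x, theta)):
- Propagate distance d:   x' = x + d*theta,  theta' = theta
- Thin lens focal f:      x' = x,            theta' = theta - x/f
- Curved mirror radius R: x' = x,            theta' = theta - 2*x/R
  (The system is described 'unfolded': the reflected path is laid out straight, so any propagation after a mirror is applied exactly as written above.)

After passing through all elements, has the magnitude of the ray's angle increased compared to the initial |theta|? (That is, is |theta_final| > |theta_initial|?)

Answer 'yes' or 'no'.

Answer: yes

Derivation:
Initial: x=-9.0000 theta=-0.3000
After 1 (propagate distance d=36): x=-19.8000 theta=-0.3000
After 2 (thin lens f=48): x=-19.8000 theta=0.1125
After 3 (propagate distance d=12): x=-18.4500 theta=0.1125
After 4 (thin lens f=-54): x=-18.4500 theta=-11/48 (≈-0.2292)
After 5 (propagate distance d=39): x=-27.3875 theta=-11/48 (≈-0.2292)
After 6 (thin lens f=21): x=-27.3875 theta=1.0750
After 7 (propagate distance d=21 (to screen)): x=-4.8125 theta=1.0750
|theta_initial|=0.3000 |theta_final|=1.0750 -> increased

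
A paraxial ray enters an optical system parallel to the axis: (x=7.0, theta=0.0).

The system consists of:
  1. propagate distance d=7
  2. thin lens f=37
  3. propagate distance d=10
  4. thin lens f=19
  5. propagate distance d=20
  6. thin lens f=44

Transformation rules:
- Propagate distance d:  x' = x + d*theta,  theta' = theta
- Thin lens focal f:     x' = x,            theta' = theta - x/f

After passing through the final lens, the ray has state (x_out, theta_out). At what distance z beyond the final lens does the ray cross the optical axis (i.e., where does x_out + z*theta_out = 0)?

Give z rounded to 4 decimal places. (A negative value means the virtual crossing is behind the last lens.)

Initial: x=7.0000 theta=0.0000
After 1 (propagate distance d=7): x=7.0000 theta=0.0000
After 2 (thin lens f=37): x=7.0000 theta=-7/37 (≈-0.1892)
After 3 (propagate distance d=10): x=189/37 (≈5.1081) theta=-7/37 (≈-0.1892)
After 4 (thin lens f=19): x=189/37 (≈5.1081) theta=-322/703 (≈-0.4580)
After 5 (propagate distance d=20): x=-77/19 (≈-4.0526) theta=-322/703 (≈-0.4580)
After 6 (thin lens f=44): x=-77/19 (≈-4.0526) theta=-1029/2812 (≈-0.3659)
z_focus = -x_out/theta_out = -(-77/19)/(-1029/2812) = -1628/147 ≈ -11.0748
Rounded to 4 decimal places: z = -11.0748

Answer: -11.0748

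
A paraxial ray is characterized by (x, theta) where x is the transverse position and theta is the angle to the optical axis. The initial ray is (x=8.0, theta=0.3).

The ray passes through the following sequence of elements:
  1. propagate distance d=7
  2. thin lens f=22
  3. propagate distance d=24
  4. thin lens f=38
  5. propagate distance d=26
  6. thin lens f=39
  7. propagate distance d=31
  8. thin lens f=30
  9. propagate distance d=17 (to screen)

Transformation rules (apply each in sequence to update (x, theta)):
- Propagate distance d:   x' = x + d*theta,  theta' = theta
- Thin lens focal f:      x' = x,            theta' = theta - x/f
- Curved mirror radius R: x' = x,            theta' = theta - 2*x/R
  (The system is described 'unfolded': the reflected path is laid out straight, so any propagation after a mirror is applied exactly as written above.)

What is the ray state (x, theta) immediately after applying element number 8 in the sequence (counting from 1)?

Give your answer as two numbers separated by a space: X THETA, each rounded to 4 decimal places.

Answer: -10.4980 0.0807

Derivation:
Initial: x=8.0000 theta=0.3000
After 1 (propagate distance d=7): x=10.1000 theta=0.3000
After 2 (thin lens f=22): x=10.1000 theta=-7/44 (≈-0.1591)
After 3 (propagate distance d=24): x=691/110 (≈6.2818) theta=-7/44 (≈-0.1591)
After 4 (thin lens f=38): x=691/110 (≈6.2818) theta=-339/1045 (≈-0.3244)
After 5 (propagate distance d=26): x=-409/190 (≈-2.1526) theta=-339/1045 (≈-0.3244)
After 6 (thin lens f=39): x=-409/190 (≈-2.1526) theta=-21943/81510 (≈-0.2692)
After 7 (propagate distance d=31): x=-427847/40755 (≈-10.4980) theta=-21943/81510 (≈-0.2692)
After 8 (thin lens f=30): x=-427847/40755 (≈-10.4980) theta=49351/611325 (≈0.0807)
Rounded to 4 decimal places: x = -10.4980, theta = 0.0807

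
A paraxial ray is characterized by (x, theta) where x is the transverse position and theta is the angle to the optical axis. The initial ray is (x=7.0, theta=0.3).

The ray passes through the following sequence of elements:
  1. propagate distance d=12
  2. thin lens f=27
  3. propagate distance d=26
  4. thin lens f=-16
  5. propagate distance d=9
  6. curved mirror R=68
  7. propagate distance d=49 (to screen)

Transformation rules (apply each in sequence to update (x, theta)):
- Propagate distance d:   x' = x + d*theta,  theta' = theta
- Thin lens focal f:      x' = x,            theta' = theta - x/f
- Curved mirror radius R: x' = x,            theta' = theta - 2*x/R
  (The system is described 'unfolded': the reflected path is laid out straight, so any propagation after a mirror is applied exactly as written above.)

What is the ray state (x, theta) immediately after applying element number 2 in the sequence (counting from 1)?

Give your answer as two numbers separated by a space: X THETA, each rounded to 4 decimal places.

Initial: x=7.0000 theta=0.3000
After 1 (propagate distance d=12): x=10.6000 theta=0.3000
After 2 (thin lens f=27): x=10.6000 theta=-5/54 (≈-0.0926)
Rounded to 4 decimal places: x = 10.6000, theta = -0.0926

Answer: 10.6000 -0.0926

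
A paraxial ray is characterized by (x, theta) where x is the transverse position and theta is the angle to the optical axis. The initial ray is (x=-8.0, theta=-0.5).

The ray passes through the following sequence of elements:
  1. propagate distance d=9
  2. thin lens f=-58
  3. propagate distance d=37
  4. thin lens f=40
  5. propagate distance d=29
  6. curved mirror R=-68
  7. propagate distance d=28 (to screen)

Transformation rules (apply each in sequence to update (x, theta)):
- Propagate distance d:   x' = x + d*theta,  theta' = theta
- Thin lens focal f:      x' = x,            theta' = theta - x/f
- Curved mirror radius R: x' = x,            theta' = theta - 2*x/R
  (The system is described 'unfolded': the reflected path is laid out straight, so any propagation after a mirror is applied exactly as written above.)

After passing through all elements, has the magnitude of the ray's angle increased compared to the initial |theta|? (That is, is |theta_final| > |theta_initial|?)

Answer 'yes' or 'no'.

Answer: yes

Derivation:
Initial: x=-8.0000 theta=-0.5000
After 1 (propagate distance d=9): x=-12.5000 theta=-0.5000
After 2 (thin lens f=-58): x=-12.5000 theta=-83/116 (≈-0.7155)
After 3 (propagate distance d=37): x=-4521/116 (≈-38.9741) theta=-83/116 (≈-0.7155)
After 4 (thin lens f=40): x=-4521/116 (≈-38.9741) theta=1201/4640 (≈0.2588)
After 5 (propagate distance d=29): x=-146011/4640 (≈-31.4679) theta=1201/4640 (≈0.2588)
After 6 (curved mirror R=-68): x=-146011/4640 (≈-31.4679) theta=-105177/157760 (≈-0.6667)
After 7 (propagate distance d=28 (to screen)): x=-790933/15776 (≈-50.1352) theta=-105177/157760 (≈-0.6667)
|theta_initial|=0.5000 |theta_final|=105177/157760 (≈0.6667) -> increased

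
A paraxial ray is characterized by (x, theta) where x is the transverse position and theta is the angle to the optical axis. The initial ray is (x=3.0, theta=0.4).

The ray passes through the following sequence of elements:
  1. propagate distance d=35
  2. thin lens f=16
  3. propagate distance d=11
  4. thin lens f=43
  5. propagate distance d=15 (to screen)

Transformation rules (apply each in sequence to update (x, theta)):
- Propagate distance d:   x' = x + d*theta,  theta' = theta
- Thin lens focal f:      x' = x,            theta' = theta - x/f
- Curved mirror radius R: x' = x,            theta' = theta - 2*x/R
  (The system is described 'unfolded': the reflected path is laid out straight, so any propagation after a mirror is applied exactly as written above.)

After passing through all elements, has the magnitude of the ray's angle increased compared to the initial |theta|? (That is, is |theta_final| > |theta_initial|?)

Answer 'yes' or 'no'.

Answer: yes

Derivation:
Initial: x=3.0000 theta=0.4000
After 1 (propagate distance d=35): x=17.0000 theta=0.4000
After 2 (thin lens f=16): x=17.0000 theta=-0.6625
After 3 (propagate distance d=11): x=9.7125 theta=-0.6625
After 4 (thin lens f=43): x=9.7125 theta=-191/215 (≈-0.8884)
After 5 (propagate distance d=15 (to screen)): x=-12429/3440 (≈-3.6131) theta=-191/215 (≈-0.8884)
|theta_initial|=0.4000 |theta_final|=191/215 (≈0.8884) -> increased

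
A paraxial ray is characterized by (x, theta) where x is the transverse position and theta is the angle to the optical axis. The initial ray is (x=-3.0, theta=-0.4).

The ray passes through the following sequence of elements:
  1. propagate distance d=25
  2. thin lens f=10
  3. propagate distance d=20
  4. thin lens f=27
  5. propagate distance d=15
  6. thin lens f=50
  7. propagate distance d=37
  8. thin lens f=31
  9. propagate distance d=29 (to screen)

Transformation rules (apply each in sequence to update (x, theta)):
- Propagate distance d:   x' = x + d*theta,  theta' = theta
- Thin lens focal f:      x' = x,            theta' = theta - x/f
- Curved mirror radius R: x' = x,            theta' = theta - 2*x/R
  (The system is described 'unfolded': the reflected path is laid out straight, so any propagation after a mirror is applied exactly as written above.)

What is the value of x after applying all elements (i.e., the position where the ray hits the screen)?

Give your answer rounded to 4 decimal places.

Initial: x=-3.0000 theta=-0.4000
After 1 (propagate distance d=25): x=-13.0000 theta=-0.4000
After 2 (thin lens f=10): x=-13.0000 theta=0.9000
After 3 (propagate distance d=20): x=5.0000 theta=0.9000
After 4 (thin lens f=27): x=5.0000 theta=193/270 (≈0.7148)
After 5 (propagate distance d=15): x=283/18 (≈15.7222) theta=193/270 (≈0.7148)
After 6 (thin lens f=50): x=283/18 (≈15.7222) theta=1081/2700 (≈0.4004)
After 7 (propagate distance d=37): x=82447/2700 (≈30.5359) theta=1081/2700 (≈0.4004)
After 8 (thin lens f=31): x=82447/2700 (≈30.5359) theta=-4078/6975 (≈-0.5847)
After 9 (propagate distance d=29 (to screen)): x=1136713/83700 (≈13.5808) theta=-4078/6975 (≈-0.5847)
Rounded to 4 decimal places: x = 13.5808

Answer: 13.5808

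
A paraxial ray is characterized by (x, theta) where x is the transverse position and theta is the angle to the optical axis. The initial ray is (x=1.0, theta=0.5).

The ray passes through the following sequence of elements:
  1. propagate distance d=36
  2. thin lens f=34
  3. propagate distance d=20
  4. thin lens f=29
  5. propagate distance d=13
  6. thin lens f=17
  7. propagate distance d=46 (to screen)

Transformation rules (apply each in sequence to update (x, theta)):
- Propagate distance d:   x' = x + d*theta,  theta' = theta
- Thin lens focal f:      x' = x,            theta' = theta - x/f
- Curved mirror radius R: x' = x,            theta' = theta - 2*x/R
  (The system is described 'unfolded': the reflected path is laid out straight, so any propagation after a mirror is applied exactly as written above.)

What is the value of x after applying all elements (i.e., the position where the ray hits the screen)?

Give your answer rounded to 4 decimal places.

Initial: x=1.0000 theta=0.5000
After 1 (propagate distance d=36): x=19.0000 theta=0.5000
After 2 (thin lens f=34): x=19.0000 theta=-1/17 (≈-0.0588)
After 3 (propagate distance d=20): x=303/17 (≈17.8235) theta=-1/17 (≈-0.0588)
After 4 (thin lens f=29): x=303/17 (≈17.8235) theta=-332/493 (≈-0.6734)
After 5 (propagate distance d=13): x=263/29 (≈9.0690) theta=-332/493 (≈-0.6734)
After 6 (thin lens f=17): x=263/29 (≈9.0690) theta=-35/29 (≈-1.2069)
After 7 (propagate distance d=46 (to screen)): x=-1347/29 (≈-46.4483) theta=-35/29 (≈-1.2069)
Rounded to 4 decimal places: x = -46.4483

Answer: -46.4483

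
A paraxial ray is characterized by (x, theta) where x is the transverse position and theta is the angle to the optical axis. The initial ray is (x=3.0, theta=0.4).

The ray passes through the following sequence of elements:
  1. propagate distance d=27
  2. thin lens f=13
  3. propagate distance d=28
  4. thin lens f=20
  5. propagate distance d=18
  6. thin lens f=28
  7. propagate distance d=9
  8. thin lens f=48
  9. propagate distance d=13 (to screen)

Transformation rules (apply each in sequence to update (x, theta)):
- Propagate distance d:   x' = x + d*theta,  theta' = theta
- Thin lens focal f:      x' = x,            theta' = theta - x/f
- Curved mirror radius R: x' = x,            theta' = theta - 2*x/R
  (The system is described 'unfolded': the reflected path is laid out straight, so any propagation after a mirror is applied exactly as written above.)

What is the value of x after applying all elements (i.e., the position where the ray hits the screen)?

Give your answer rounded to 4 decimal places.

Initial: x=3.0000 theta=0.4000
After 1 (propagate distance d=27): x=13.8000 theta=0.4000
After 2 (thin lens f=13): x=13.8000 theta=-43/65 (≈-0.6615)
After 3 (propagate distance d=28): x=-307/65 (≈-4.7231) theta=-43/65 (≈-0.6615)
After 4 (thin lens f=20): x=-307/65 (≈-4.7231) theta=-553/1300 (≈-0.4254)
After 5 (propagate distance d=18): x=-12.3800 theta=-553/1300 (≈-0.4254)
After 6 (thin lens f=28): x=-12.3800 theta=61/3640 (≈0.0168)
After 7 (propagate distance d=9): x=-222571/18200 (≈-12.2292) theta=61/3640 (≈0.0168)
After 8 (thin lens f=48): x=-222571/18200 (≈-12.2292) theta=18247/67200 (≈0.2715)
After 9 (propagate distance d=13 (to screen)): x=-1519933/174720 (≈-8.6993) theta=18247/67200 (≈0.2715)
Rounded to 4 decimal places: x = -8.6993

Answer: -8.6993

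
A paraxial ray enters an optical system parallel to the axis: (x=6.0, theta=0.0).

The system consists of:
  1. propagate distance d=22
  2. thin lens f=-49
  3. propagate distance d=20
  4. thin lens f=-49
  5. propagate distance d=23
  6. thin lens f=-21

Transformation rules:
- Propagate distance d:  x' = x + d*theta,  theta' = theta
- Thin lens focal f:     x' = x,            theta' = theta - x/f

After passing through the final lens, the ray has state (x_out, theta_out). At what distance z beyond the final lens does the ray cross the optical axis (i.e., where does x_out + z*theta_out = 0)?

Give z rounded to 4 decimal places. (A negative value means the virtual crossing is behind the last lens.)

Answer: -14.9300

Derivation:
Initial: x=6.0000 theta=0.0000
After 1 (propagate distance d=22): x=6.0000 theta=0.0000
After 2 (thin lens f=-49): x=6.0000 theta=6/49 (≈0.1224)
After 3 (propagate distance d=20): x=414/49 (≈8.4490) theta=6/49 (≈0.1224)
After 4 (thin lens f=-49): x=414/49 (≈8.4490) theta=708/2401 (≈0.2949)
After 5 (propagate distance d=23): x=36570/2401 (≈15.2312) theta=708/2401 (≈0.2949)
After 6 (thin lens f=-21): x=36570/2401 (≈15.2312) theta=17146/16807 (≈1.0202)
z_focus = -x_out/theta_out = -(36570/2401)/(17146/16807) = -127995/8573 ≈ -14.9300
Rounded to 4 decimal places: z = -14.9300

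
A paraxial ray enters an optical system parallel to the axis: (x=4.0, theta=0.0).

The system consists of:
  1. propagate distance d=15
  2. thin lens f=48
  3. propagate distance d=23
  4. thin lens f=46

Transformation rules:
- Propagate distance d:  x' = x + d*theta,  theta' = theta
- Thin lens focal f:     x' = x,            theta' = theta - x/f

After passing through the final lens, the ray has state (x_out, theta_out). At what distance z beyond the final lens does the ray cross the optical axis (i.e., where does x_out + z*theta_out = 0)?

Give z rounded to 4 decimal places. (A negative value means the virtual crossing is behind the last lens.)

Answer: 16.1972

Derivation:
Initial: x=4.0000 theta=0.0000
After 1 (propagate distance d=15): x=4.0000 theta=0.0000
After 2 (thin lens f=48): x=4.0000 theta=-1/12 (≈-0.0833)
After 3 (propagate distance d=23): x=25/12 (≈2.0833) theta=-1/12 (≈-0.0833)
After 4 (thin lens f=46): x=25/12 (≈2.0833) theta=-71/552 (≈-0.1286)
z_focus = -x_out/theta_out = -(25/12)/(-71/552) = 1150/71 ≈ 16.1972
Rounded to 4 decimal places: z = 16.1972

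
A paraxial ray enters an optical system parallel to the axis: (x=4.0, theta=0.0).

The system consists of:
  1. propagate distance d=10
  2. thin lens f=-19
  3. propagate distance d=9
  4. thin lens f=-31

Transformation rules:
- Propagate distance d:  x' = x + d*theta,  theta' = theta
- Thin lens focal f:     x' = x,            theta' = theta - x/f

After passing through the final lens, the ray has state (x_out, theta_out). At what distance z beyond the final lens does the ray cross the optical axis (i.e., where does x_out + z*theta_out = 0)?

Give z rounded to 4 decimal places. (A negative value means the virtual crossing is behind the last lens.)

Initial: x=4.0000 theta=0.0000
After 1 (propagate distance d=10): x=4.0000 theta=0.0000
After 2 (thin lens f=-19): x=4.0000 theta=4/19 (≈0.2105)
After 3 (propagate distance d=9): x=112/19 (≈5.8947) theta=4/19 (≈0.2105)
After 4 (thin lens f=-31): x=112/19 (≈5.8947) theta=236/589 (≈0.4007)
z_focus = -x_out/theta_out = -(112/19)/(236/589) = -868/59 ≈ -14.7119
Rounded to 4 decimal places: z = -14.7119

Answer: -14.7119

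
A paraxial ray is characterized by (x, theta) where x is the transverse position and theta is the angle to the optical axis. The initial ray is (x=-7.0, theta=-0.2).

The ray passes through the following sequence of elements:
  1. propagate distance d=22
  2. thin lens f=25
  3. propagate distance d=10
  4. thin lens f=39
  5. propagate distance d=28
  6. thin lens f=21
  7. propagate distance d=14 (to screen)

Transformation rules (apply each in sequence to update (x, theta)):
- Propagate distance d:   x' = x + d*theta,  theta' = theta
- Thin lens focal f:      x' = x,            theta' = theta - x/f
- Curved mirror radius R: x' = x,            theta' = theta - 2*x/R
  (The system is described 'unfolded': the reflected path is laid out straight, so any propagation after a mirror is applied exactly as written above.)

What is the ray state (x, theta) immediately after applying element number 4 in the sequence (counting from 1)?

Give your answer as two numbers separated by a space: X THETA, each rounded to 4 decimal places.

Answer: -8.8400 0.4827

Derivation:
Initial: x=-7.0000 theta=-0.2000
After 1 (propagate distance d=22): x=-11.4000 theta=-0.2000
After 2 (thin lens f=25): x=-11.4000 theta=0.2560
After 3 (propagate distance d=10): x=-8.8400 theta=0.2560
After 4 (thin lens f=39): x=-8.8400 theta=181/375 (≈0.4827)
Rounded to 4 decimal places: x = -8.8400, theta = 0.4827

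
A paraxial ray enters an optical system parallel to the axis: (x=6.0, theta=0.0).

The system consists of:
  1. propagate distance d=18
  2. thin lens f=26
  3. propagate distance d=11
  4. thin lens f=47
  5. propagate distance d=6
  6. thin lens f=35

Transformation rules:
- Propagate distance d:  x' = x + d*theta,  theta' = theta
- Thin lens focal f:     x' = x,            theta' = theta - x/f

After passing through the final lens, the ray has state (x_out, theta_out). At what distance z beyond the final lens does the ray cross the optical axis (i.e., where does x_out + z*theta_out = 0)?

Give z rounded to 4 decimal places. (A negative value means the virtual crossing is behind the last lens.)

Initial: x=6.0000 theta=0.0000
After 1 (propagate distance d=18): x=6.0000 theta=0.0000
After 2 (thin lens f=26): x=6.0000 theta=-3/13 (≈-0.2308)
After 3 (propagate distance d=11): x=45/13 (≈3.4615) theta=-3/13 (≈-0.2308)
After 4 (thin lens f=47): x=45/13 (≈3.4615) theta=-186/611 (≈-0.3044)
After 5 (propagate distance d=6): x=999/611 (≈1.6350) theta=-186/611 (≈-0.3044)
After 6 (thin lens f=35): x=999/611 (≈1.6350) theta=-7509/21385 (≈-0.3511)
z_focus = -x_out/theta_out = -(999/611)/(-7509/21385) = 11655/2503 ≈ 4.6564
Rounded to 4 decimal places: z = 4.6564

Answer: 4.6564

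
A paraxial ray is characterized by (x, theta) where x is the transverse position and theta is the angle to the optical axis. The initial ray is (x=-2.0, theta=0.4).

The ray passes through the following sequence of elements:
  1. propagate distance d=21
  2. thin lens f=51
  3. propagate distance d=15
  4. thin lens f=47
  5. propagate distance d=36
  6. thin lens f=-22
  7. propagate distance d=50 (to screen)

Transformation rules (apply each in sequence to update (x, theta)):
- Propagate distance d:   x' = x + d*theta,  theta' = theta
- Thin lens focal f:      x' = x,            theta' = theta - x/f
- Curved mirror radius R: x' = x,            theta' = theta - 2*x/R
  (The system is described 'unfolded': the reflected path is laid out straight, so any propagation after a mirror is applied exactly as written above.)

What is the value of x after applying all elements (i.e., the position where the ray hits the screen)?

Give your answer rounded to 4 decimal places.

Initial: x=-2.0000 theta=0.4000
After 1 (propagate distance d=21): x=6.4000 theta=0.4000
After 2 (thin lens f=51): x=6.4000 theta=14/51 (≈0.2745)
After 3 (propagate distance d=15): x=894/85 (≈10.5176) theta=14/51 (≈0.2745)
After 4 (thin lens f=47): x=894/85 (≈10.5176) theta=608/11985 (≈0.0507)
After 5 (propagate distance d=36): x=49314/3995 (≈12.3439) theta=608/11985 (≈0.0507)
After 6 (thin lens f=-22): x=49314/3995 (≈12.3439) theta=80659/131835 (≈0.6118)
After 7 (propagate distance d=50 (to screen)): x=5660312/131835 (≈42.9348) theta=80659/131835 (≈0.6118)
Rounded to 4 decimal places: x = 42.9348

Answer: 42.9348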